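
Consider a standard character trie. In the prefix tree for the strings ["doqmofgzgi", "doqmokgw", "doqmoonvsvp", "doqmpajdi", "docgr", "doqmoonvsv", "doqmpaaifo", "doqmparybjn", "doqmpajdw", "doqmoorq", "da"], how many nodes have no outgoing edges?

A leaf is a node with no children — equivalently, the end of a word that is not a proper prefix of any other stored word.
Those words: "da", "docgr", "doqmofgzgi", "doqmokgw", "doqmoonvsvp", "doqmoorq", "doqmpaaifo", "doqmpajdi", "doqmpajdw", "doqmparybjn"
Leaf count: 10

10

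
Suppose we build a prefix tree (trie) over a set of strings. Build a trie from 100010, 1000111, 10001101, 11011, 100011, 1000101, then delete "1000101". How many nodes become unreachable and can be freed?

1

A node on "1000101"'s path can go only if nothing else ends at it or branches off below it.
The suffix "1" (1 node) is used only by "1000101"; "100010" is itself a stored word, so pruning stops there.
Nodes removed: 1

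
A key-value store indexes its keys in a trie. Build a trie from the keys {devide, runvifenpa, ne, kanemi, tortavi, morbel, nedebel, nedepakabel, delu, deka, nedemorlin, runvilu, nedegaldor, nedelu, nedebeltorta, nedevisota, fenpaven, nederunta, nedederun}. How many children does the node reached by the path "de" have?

3

Follow the path "de" to its node, then look at its outgoing edges.
Distinct next characters after "de": k, l, v.
That node has 3 child edges.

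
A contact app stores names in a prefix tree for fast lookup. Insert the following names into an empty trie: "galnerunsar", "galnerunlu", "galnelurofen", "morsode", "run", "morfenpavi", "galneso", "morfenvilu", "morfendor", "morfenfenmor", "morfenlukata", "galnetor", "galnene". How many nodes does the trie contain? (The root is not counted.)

63

Insert word by word; a character creates a node only if that edge doesn't already exist:
  "galnerunsar" → 11 new (g, a, l, n, e, r, u, n, s, a, r)
  "galnerunlu" → prefix "galnerun" already present; 2 new (l, u)
  "galnelurofen" → prefix "galne" already present; 7 new (l, u, r, o, f, e, n)
  "morsode" → 7 new (m, o, r, s, o, d, e)
  "run" → 3 new (r, u, n)
  "morfenpavi" → prefix "mor" already present; 7 new (f, e, n, p, a, v, i)
  "galneso" → prefix "galne" already present; 2 new (s, o)
  "morfenvilu" → prefix "morfen" already present; 4 new (v, i, l, u)
  "morfendor" → prefix "morfen" already present; 3 new (d, o, r)
  "morfenfenmor" → prefix "morfen" already present; 6 new (f, e, n, m, o, r)
  "morfenlukata" → prefix "morfen" already present; 6 new (l, u, k, a, t, a)
  "galnetor" → prefix "galne" already present; 3 new (t, o, r)
  "galnene" → prefix "galne" already present; 2 new (n, e)
Total nodes = 11 + 2 + 7 + 7 + 3 + 7 + 2 + 4 + 3 + 6 + 6 + 3 + 2 = 63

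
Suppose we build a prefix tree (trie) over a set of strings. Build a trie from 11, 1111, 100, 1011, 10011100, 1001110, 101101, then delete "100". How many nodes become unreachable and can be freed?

0

Walk "100" from the leaf back toward the root, removing each node that no remaining word uses.
Every node on "100" is still needed (e.g. by "10011100"), so nothing is freed.
Nodes removed: 0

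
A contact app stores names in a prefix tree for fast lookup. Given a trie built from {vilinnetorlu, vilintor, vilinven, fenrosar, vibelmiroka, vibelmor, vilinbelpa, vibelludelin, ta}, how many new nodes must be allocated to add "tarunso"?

5

Walking "tarunso" from the root, the first 2 characters ("ta") follow existing edges; "r" is the first miss.
New nodes needed: |"tarunso"| − 2 = 7 − 2 = 5.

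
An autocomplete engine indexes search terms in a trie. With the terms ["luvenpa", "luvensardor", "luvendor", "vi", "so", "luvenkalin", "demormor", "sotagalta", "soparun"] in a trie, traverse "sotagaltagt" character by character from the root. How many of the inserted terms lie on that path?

Walk "sotagaltagt" from the root; an end-of-word marker is hit whenever a stored word is a prefix of "sotagaltagt".
Prefixes of the query that are stored words: "so", "sotagalta"
Count: 2

2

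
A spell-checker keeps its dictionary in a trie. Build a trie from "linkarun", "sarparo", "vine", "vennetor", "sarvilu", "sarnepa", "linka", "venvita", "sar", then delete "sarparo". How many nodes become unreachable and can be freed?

4

A node on "sarparo"'s path can go only if nothing else ends at it or branches off below it.
The suffix "paro" (4 nodes) is used only by "sarparo"; the node for "sar" still has the child "v", so pruning stops there.
Nodes removed: 4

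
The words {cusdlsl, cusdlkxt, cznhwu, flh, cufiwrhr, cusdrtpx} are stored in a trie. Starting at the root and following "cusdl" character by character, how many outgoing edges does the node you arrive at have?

2

The children of the "cusdl" node are the distinct next characters among strings starting with "cusdl".
Distinct next characters after "cusdl": k, s.
That node has 2 child edges.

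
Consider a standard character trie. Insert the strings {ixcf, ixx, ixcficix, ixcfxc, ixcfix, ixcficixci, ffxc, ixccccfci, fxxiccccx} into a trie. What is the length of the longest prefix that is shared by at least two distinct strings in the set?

8

Look for the deepest trie node that still has at least two words in its subtree.
e.g. "ixcficix" and "ixcficixci" share the prefix "ixcficix" of length 8; no pair shares a longer one.
Longest shared-prefix length: 8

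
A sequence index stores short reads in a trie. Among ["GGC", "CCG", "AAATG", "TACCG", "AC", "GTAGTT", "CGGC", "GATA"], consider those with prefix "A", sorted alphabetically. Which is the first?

AAATG

DFS of the "A" subtree visits, in order: "AAATG", "AC"
Position 1: AAATG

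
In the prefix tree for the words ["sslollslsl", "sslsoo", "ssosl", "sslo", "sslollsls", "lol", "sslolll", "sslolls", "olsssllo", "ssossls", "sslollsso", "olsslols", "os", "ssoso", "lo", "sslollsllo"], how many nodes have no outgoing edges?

12

Leaves are exactly the stored words that no other stored word extends.
Those words: "lol", "olsslols", "olsssllo", "os", "sslolll", "sslollsllo", "sslollslsl", "sslollsso", "sslsoo", "ssosl", "ssoso", "ssossls"
Leaf count: 12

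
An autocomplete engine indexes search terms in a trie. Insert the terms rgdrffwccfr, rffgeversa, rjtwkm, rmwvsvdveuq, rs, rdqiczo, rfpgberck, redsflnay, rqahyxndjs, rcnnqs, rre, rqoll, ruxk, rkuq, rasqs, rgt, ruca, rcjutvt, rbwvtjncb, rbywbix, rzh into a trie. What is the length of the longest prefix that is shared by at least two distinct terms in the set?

Look for the deepest trie node that still has at least two words in its subtree.
"rbwvtjncb" and "rbywbix" agree on "rb" (2 characters) before diverging; nothing deeper is shared.
Longest shared-prefix length: 2

2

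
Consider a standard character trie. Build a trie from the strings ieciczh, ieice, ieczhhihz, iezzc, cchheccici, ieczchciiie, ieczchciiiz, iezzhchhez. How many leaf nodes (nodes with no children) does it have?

8

Leaves are exactly the stored words that no other stored word extends.
Those words: "cchheccici", "ieciczh", "ieczchciiie", "ieczchciiiz", "ieczhhihz", "ieice", "iezzc", "iezzhchhez"
Leaf count: 8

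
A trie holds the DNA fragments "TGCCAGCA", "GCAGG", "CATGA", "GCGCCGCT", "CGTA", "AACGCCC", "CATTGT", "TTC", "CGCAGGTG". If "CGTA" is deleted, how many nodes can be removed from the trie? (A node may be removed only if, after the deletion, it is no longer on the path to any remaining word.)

A node on "CGTA"'s path can go only if nothing else ends at it or branches off below it.
The suffix "TA" (2 nodes) is used only by "CGTA"; the node for "CG" still has the child "C", so pruning stops there.
Nodes removed: 2

2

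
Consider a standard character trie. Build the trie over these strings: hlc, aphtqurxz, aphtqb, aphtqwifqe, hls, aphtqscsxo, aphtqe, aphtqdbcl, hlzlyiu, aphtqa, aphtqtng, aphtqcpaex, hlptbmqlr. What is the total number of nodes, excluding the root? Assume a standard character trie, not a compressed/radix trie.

50

Trace insertions, counting only characters that open a new branch:
  "hlc" → 3 new (h, l, c)
  "aphtqurxz" → 9 new (a, p, h, t, q, u, r, x, z)
  "aphtqb" → prefix "aphtq" already present; 1 new (b)
  "aphtqwifqe" → prefix "aphtq" already present; 5 new (w, i, f, q, e)
  "hls" → prefix "hl" already present; 1 new (s)
  "aphtqscsxo" → prefix "aphtq" already present; 5 new (s, c, s, x, o)
  "aphtqe" → prefix "aphtq" already present; 1 new (e)
  "aphtqdbcl" → prefix "aphtq" already present; 4 new (d, b, c, l)
  "hlzlyiu" → prefix "hl" already present; 5 new (z, l, y, i, u)
  "aphtqa" → prefix "aphtq" already present; 1 new (a)
  "aphtqtng" → prefix "aphtq" already present; 3 new (t, n, g)
  "aphtqcpaex" → prefix "aphtq" already present; 5 new (c, p, a, e, x)
  "hlptbmqlr" → prefix "hl" already present; 7 new (p, t, b, m, q, l, r)
Total nodes = 3 + 9 + 1 + 5 + 1 + 5 + 1 + 4 + 5 + 1 + 3 + 5 + 7 = 50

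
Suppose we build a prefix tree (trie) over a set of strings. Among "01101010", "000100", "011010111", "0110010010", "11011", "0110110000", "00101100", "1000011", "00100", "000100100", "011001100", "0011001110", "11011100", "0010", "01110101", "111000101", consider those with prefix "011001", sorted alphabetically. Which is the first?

0110010010

Words with prefix "011001", in lexicographic order: "0110010010", "011001100"
Position 1: 0110010010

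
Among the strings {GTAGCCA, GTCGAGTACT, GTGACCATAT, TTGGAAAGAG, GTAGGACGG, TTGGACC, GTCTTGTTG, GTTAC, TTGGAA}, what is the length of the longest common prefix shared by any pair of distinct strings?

6

Look for the deepest trie node that still has at least two words in its subtree.
e.g. "TTGGAA" and "TTGGAAAGAG" share the prefix "TTGGAA" of length 6; no pair shares a longer one.
Longest shared-prefix length: 6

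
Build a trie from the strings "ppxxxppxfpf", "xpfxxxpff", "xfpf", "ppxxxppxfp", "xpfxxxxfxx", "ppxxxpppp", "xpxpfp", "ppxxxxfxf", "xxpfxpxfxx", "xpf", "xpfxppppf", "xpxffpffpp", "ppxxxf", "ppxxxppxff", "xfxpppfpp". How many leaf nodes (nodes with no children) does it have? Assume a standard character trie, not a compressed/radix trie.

Leaves are exactly the stored words that no other stored word extends.
Those words: "ppxxxf", "ppxxxpppp", "ppxxxppxff", "ppxxxppxfpf", "ppxxxxfxf", "xfpf", "xfxpppfpp", "xpfxppppf", "xpfxxxpff", "xpfxxxxfxx", "xpxffpffpp", "xpxpfp", "xxpfxpxfxx"
Leaf count: 13

13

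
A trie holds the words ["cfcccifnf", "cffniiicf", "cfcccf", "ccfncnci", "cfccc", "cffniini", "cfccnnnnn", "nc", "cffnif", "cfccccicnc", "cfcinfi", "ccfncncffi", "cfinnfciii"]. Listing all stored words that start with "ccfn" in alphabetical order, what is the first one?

ccfncncffi

DFS of the "ccfn" subtree visits, in order: "ccfncncffi", "ccfncnci"
Position 1: ccfncncffi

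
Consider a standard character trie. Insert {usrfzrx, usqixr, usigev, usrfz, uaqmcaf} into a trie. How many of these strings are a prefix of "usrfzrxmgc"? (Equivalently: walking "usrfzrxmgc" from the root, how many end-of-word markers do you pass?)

Walk "usrfzrxmgc" from the root; an end-of-word marker is hit whenever a stored word is a prefix of "usrfzrxmgc".
Prefixes of the query that are stored words: "usrfz", "usrfzrx"
Count: 2

2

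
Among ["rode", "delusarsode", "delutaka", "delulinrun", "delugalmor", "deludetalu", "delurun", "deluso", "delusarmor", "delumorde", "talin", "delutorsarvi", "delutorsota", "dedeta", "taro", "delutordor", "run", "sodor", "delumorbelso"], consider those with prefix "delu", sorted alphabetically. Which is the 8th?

delusarsode

Filter for "delu…" and sort: "deludetalu", "delugalmor", "delulinrun", "delumorbelso", "delumorde", "delurun", "delusarmor", "delusarsode", "deluso", "delutaka", "delutordor", "delutorsarvi", "delutorsota"
The 8th is delusarsode.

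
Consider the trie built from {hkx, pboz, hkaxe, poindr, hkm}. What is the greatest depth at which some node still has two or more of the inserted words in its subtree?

2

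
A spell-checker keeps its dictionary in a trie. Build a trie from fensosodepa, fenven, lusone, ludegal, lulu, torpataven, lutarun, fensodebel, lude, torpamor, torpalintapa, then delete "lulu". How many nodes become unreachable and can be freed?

After clearing the end-marker at "lulu", prune upward until reaching a node still needed by another word.
The suffix "lu" (2 nodes) is used only by "lulu"; the node for "lu" still has the child "s", so pruning stops there.
Nodes removed: 2

2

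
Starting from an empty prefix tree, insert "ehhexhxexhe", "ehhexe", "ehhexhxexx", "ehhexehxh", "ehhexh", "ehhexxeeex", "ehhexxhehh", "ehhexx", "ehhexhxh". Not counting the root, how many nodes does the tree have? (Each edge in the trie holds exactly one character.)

26

Trace insertions, counting only characters that open a new branch:
  "ehhexhxexhe" → 11 new (e, h, h, e, x, h, x, e, x, h, e)
  "ehhexe" → prefix "ehhex" already present; 1 new (e)
  "ehhexhxexx" → prefix "ehhexhxex" already present; 1 new (x)
  "ehhexehxh" → prefix "ehhexe" already present; 3 new (h, x, h)
  "ehhexh" → prefix "ehhexh" already present; 0 new (none)
  "ehhexxeeex" → prefix "ehhex" already present; 5 new (x, e, e, e, x)
  "ehhexxhehh" → prefix "ehhexx" already present; 4 new (h, e, h, h)
  "ehhexx" → prefix "ehhexx" already present; 0 new (none)
  "ehhexhxh" → prefix "ehhexhx" already present; 1 new (h)
Total nodes = 11 + 1 + 1 + 3 + 0 + 5 + 4 + 0 + 1 = 26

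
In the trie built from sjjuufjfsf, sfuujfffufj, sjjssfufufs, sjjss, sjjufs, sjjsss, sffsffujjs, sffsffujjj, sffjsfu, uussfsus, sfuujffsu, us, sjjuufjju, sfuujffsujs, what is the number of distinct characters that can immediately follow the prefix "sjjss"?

2

Follow the path "sjjss" to its node, then look at its outgoing edges.
Characters that immediately follow "sjjss" among the stored strings: {f, s}.
That node has 2 child edges.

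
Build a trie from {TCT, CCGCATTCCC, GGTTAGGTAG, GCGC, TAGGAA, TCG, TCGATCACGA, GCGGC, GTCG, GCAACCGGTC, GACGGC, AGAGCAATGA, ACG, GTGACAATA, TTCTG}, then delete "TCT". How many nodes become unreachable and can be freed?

Walk "TCT" from the leaf back toward the root, removing each node that no remaining word uses.
The suffix "T" (1 node) is used only by "TCT"; the node for "TC" still has the child "G", so pruning stops there.
Nodes removed: 1

1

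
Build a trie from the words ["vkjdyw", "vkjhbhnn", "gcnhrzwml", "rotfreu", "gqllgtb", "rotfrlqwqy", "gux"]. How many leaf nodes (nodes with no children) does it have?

Leaves are exactly the stored words that no other stored word extends.
Those words: "gcnhrzwml", "gqllgtb", "gux", "rotfreu", "rotfrlqwqy", "vkjdyw", "vkjhbhnn"
Leaf count: 7

7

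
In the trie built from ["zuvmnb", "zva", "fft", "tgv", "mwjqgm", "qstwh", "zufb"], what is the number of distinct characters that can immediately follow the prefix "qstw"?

Walk "qstw" from the root, arriving at one node.
Distinct next characters after "qstw": h.
That node has 1 child edge.

1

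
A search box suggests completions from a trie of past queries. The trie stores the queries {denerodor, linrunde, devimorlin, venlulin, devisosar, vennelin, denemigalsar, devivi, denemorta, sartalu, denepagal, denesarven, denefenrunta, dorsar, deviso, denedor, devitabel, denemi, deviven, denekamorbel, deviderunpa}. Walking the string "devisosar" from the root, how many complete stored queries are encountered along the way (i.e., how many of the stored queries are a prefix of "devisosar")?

2

Walk "devisosar" from the root; an end-of-word marker is hit whenever a stored word is a prefix of "devisosar".
Prefixes of the query that are stored words: "deviso", "devisosar"
Count: 2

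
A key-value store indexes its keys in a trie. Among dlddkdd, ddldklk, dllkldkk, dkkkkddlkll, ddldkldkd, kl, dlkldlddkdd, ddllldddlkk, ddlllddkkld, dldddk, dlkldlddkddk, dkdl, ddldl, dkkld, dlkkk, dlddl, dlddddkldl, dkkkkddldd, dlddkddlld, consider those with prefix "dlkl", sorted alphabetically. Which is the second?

dlkldlddkddk

Filter for "dlkl…" and sort: "dlkldlddkdd", "dlkldlddkddk"
The 2nd is dlkldlddkddk.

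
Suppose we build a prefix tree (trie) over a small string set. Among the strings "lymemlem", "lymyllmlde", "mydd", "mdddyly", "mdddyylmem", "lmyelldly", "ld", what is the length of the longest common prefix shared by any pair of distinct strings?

5

The deepest shared node is where two words last agree before diverging.
e.g. "mdddyly" and "mdddyylmem" share the prefix "mdddy" of length 5; no pair shares a longer one.
Longest shared-prefix length: 5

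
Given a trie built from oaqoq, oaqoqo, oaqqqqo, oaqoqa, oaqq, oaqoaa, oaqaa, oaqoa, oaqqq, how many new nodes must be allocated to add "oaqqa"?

The longest prefix of "oaqqa" already in the trie is "oaqq" (length 4).
So 5 − 4 = 1 new nodes.

1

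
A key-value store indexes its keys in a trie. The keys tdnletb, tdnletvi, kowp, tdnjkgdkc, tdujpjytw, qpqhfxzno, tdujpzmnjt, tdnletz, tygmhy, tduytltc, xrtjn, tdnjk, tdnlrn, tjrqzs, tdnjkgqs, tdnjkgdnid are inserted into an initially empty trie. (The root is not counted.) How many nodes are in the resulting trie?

68

For each word, the new-node count is its length minus the longest prefix already in the trie:
  "tdnletb" → 7 new (t, d, n, l, e, t, b)
  "tdnletvi" → prefix "tdnlet" already present; 2 new (v, i)
  "kowp" → 4 new (k, o, w, p)
  "tdnjkgdkc" → prefix "tdn" already present; 6 new (j, k, g, d, k, c)
  "tdujpjytw" → prefix "td" already present; 7 new (u, j, p, j, y, t, w)
  "qpqhfxzno" → 9 new (q, p, q, h, f, x, z, n, o)
  "tdujpzmnjt" → prefix "tdujp" already present; 5 new (z, m, n, j, t)
  "tdnletz" → prefix "tdnlet" already present; 1 new (z)
  "tygmhy" → prefix "t" already present; 5 new (y, g, m, h, y)
  "tduytltc" → prefix "tdu" already present; 5 new (y, t, l, t, c)
  "xrtjn" → 5 new (x, r, t, j, n)
  "tdnjk" → prefix "tdnjk" already present; 0 new (none)
  "tdnlrn" → prefix "tdnl" already present; 2 new (r, n)
  "tjrqzs" → prefix "t" already present; 5 new (j, r, q, z, s)
  "tdnjkgqs" → prefix "tdnjkg" already present; 2 new (q, s)
  "tdnjkgdnid" → prefix "tdnjkgd" already present; 3 new (n, i, d)
Total nodes = 7 + 2 + 4 + 6 + 7 + 9 + 5 + 1 + 5 + 5 + 5 + 0 + 2 + 5 + 2 + 3 = 68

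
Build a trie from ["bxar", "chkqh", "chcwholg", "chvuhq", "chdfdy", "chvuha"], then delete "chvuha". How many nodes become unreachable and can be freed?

Walk "chvuha" from the leaf back toward the root, removing each node that no remaining word uses.
The suffix "a" (1 node) is used only by "chvuha"; the node for "chvuh" still has the child "q", so pruning stops there.
Nodes removed: 1

1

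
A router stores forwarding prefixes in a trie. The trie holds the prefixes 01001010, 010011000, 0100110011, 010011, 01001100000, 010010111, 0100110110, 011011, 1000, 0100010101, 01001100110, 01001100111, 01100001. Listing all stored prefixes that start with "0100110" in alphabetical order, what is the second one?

01001100000

DFS of the "0100110" subtree visits, in order: "010011000", "01001100000", "0100110011", "01001100110", "01001100111", "0100110110"
The 2nd is 01001100000.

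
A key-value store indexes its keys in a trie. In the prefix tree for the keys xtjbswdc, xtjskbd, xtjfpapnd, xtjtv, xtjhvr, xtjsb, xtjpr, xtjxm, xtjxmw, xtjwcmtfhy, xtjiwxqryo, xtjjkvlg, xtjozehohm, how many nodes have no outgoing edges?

12

Leaves are exactly the stored words that no other stored word extends.
Those words: "xtjbswdc", "xtjfpapnd", "xtjhvr", "xtjiwxqryo", "xtjjkvlg", "xtjozehohm", "xtjpr", "xtjsb", "xtjskbd", "xtjtv", "xtjwcmtfhy", "xtjxmw"
Leaf count: 12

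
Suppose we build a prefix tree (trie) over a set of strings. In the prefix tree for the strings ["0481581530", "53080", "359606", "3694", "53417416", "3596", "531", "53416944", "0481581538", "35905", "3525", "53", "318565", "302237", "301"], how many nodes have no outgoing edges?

Leaves are exactly the stored words that no other stored word extends.
Those words: "0481581530", "0481581538", "301", "302237", "318565", "3525", "35905", "359606", "3694", "53080", "531", "53416944", "53417416"
Leaf count: 13

13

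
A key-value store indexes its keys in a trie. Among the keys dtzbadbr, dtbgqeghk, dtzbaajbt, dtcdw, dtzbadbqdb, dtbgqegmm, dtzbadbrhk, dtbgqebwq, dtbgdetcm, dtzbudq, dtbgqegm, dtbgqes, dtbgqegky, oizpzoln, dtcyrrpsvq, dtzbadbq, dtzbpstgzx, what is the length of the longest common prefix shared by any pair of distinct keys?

Look for the deepest trie node that still has at least two words in its subtree.
e.g. "dtbgqegm" and "dtbgqegmm" share the prefix "dtbgqegm" of length 8; no pair shares a longer one.
Longest shared-prefix length: 8

8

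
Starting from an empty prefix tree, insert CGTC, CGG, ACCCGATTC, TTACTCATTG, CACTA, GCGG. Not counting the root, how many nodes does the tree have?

32

For each word, the new-node count is its length minus the longest prefix already in the trie:
  "CGTC" → 4 new (C, G, T, C)
  "CGG" → prefix "CG" already present; 1 new (G)
  "ACCCGATTC" → 9 new (A, C, C, C, G, A, T, T, C)
  "TTACTCATTG" → 10 new (T, T, A, C, T, C, A, T, T, G)
  "CACTA" → prefix "C" already present; 4 new (A, C, T, A)
  "GCGG" → 4 new (G, C, G, G)
Total nodes = 4 + 1 + 9 + 10 + 4 + 4 = 32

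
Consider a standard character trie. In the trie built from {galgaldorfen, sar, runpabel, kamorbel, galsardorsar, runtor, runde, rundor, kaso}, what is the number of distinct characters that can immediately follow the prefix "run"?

3

The children of the "run" node are the distinct next characters among strings starting with "run".
Distinct next characters after "run": d, p, t.
That node has 3 child edges.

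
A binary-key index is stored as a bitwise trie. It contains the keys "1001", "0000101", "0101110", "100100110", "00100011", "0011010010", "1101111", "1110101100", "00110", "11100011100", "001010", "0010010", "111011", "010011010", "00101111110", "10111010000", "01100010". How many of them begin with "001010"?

1

Walk to "001010"; the words in its subtree are exactly those with that prefix.
Matches: "001010"
Count: 1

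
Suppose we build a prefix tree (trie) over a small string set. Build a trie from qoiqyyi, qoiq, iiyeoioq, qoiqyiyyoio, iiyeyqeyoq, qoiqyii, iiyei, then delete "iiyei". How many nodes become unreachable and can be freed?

1

A node on "iiyei"'s path can go only if nothing else ends at it or branches off below it.
The suffix "i" (1 node) is used only by "iiyei"; the node for "iiye" still has the child "o", so pruning stops there.
Nodes removed: 1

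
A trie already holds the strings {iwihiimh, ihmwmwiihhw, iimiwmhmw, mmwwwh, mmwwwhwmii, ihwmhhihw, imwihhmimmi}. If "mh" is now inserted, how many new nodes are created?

"m" is already a path in the trie; the remaining "h" must be added.
So 2 − 1 = 1 new nodes.

1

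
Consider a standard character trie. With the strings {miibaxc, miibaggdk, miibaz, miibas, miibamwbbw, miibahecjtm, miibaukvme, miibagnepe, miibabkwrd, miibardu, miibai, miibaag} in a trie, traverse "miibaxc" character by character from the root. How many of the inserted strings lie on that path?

Walk "miibaxc" from the root; an end-of-word marker is hit whenever a stored word is a prefix of "miibaxc".
Prefixes of the query that are stored words: "miibaxc"
Count: 1

1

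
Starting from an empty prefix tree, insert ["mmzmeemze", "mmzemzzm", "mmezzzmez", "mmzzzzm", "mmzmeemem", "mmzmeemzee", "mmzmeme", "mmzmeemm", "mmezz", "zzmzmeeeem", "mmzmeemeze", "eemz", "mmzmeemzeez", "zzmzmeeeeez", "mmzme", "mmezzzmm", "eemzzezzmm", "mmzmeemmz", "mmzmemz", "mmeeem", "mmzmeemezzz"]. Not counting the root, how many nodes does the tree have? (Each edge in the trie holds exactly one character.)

64

Count nodes per top-level branch (shared prefixes stored once):
  'e'-branch (eemz, eemzzezzmm): 10 nodes
  'm'-branch (mmeeem, mmezz, mmezzzmez, mmezzzmm, mmzemzzm, mmzme, mmzmeemem, mmzmeemeze, mmzmeemezzz, mmzmeemm, mmzmeemmz, mmzmeemze, mmzmeemzee, mmzmeemzeez, mmzmeme, mmzmemz, mmzzzzm): 42 nodes
  'z'-branch (zzmzmeeeeez, zzmzmeeeem): 12 nodes
Sum: 64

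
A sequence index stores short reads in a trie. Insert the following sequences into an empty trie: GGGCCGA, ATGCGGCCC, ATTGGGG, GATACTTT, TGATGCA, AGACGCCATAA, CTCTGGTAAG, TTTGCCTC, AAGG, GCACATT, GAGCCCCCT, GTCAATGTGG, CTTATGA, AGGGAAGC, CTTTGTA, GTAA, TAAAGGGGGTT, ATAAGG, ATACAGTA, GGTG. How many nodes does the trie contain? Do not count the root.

For each word, the new-node count is its length minus the longest prefix already in the trie:
  "GGGCCGA" → 7 new (G, G, G, C, C, G, A)
  "ATGCGGCCC" → 9 new (A, T, G, C, G, G, C, C, C)
  "ATTGGGG" → prefix "AT" already present; 5 new (T, G, G, G, G)
  "GATACTTT" → prefix "G" already present; 7 new (A, T, A, C, T, T, T)
  "TGATGCA" → 7 new (T, G, A, T, G, C, A)
  "AGACGCCATAA" → prefix "A" already present; 10 new (G, A, C, G, C, C, A, T, A, A)
  "CTCTGGTAAG" → 10 new (C, T, C, T, G, G, T, A, A, G)
  "TTTGCCTC" → prefix "T" already present; 7 new (T, T, G, C, C, T, C)
  "AAGG" → prefix "A" already present; 3 new (A, G, G)
  "GCACATT" → prefix "G" already present; 6 new (C, A, C, A, T, T)
  "GAGCCCCCT" → prefix "GA" already present; 7 new (G, C, C, C, C, C, T)
  "GTCAATGTGG" → prefix "G" already present; 9 new (T, C, A, A, T, G, T, G, G)
  "CTTATGA" → prefix "CT" already present; 5 new (T, A, T, G, A)
  "AGGGAAGC" → prefix "AG" already present; 6 new (G, G, A, A, G, C)
  "CTTTGTA" → prefix "CTT" already present; 4 new (T, G, T, A)
  "GTAA" → prefix "GT" already present; 2 new (A, A)
  "TAAAGGGGGTT" → prefix "T" already present; 10 new (A, A, A, G, G, G, G, G, T, T)
  "ATAAGG" → prefix "AT" already present; 4 new (A, A, G, G)
  "ATACAGTA" → prefix "ATA" already present; 5 new (C, A, G, T, A)
  "GGTG" → prefix "GG" already present; 2 new (T, G)
Total nodes = 7 + 9 + 5 + 7 + 7 + 10 + 10 + 7 + 3 + 6 + 7 + 9 + 5 + 6 + 4 + 2 + 10 + 4 + 5 + 2 = 125

125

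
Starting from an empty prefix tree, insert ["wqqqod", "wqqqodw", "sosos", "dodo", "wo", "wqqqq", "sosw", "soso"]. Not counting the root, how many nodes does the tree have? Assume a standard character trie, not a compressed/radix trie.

Count nodes per top-level branch (shared prefixes stored once):
  'd'-branch (dodo): 4 nodes
  's'-branch (soso, sosos, sosw): 6 nodes
  'w'-branch (wo, wqqqod, wqqqodw, wqqqq): 9 nodes
Sum: 19

19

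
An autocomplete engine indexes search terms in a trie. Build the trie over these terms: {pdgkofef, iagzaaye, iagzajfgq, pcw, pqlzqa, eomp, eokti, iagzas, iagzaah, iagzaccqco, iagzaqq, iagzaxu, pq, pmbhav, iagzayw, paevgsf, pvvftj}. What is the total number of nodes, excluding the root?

63

For each word, the new-node count is its length minus the longest prefix already in the trie:
  "pdgkofef" → 8 new (p, d, g, k, o, f, e, f)
  "iagzaaye" → 8 new (i, a, g, z, a, a, y, e)
  "iagzajfgq" → prefix "iagza" already present; 4 new (j, f, g, q)
  "pcw" → prefix "p" already present; 2 new (c, w)
  "pqlzqa" → prefix "p" already present; 5 new (q, l, z, q, a)
  "eomp" → 4 new (e, o, m, p)
  "eokti" → prefix "eo" already present; 3 new (k, t, i)
  "iagzas" → prefix "iagza" already present; 1 new (s)
  "iagzaah" → prefix "iagzaa" already present; 1 new (h)
  "iagzaccqco" → prefix "iagza" already present; 5 new (c, c, q, c, o)
  "iagzaqq" → prefix "iagza" already present; 2 new (q, q)
  "iagzaxu" → prefix "iagza" already present; 2 new (x, u)
  "pq" → prefix "pq" already present; 0 new (none)
  "pmbhav" → prefix "p" already present; 5 new (m, b, h, a, v)
  "iagzayw" → prefix "iagza" already present; 2 new (y, w)
  "paevgsf" → prefix "p" already present; 6 new (a, e, v, g, s, f)
  "pvvftj" → prefix "p" already present; 5 new (v, v, f, t, j)
Total nodes = 8 + 8 + 4 + 2 + 5 + 4 + 3 + 1 + 1 + 5 + 2 + 2 + 0 + 5 + 2 + 6 + 5 = 63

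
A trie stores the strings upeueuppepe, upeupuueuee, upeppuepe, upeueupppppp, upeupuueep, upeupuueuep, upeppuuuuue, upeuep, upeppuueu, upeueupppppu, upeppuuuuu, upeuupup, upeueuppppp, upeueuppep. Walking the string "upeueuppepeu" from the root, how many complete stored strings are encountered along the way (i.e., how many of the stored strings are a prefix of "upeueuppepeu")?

Walk "upeueuppepeu" from the root; an end-of-word marker is hit whenever a stored word is a prefix of "upeueuppepeu".
Prefixes of the query that are stored words: "upeueuppep", "upeueuppepe"
Count: 2

2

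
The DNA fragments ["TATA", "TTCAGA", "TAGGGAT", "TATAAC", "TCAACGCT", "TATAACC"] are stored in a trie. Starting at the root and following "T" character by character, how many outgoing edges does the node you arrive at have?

The children of the "T" node are the distinct next characters among strings starting with "T".
Characters that immediately follow "T" among the stored strings: {A, C, T}.
That node has 3 child edges.

3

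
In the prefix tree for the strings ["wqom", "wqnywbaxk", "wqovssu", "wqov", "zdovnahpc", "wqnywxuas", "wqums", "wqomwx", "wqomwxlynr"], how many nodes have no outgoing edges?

6

A leaf is a node with no children — equivalently, the end of a word that is not a proper prefix of any other stored word.
Those words: "wqnywbaxk", "wqnywxuas", "wqomwxlynr", "wqovssu", "wqums", "zdovnahpc"
Leaf count: 6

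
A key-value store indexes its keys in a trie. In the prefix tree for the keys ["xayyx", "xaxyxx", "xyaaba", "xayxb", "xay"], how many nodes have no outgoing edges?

4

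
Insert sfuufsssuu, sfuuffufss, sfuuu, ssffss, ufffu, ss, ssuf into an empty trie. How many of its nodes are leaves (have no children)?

6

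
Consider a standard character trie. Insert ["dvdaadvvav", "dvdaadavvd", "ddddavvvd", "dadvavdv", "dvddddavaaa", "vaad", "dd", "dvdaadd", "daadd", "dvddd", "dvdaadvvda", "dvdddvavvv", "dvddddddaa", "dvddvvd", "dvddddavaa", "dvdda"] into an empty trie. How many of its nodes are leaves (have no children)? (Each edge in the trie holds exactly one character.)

13

Leaves are exactly the stored words that no other stored word extends.
Those words: "daadd", "dadvavdv", "ddddavvvd", "dvdaadavvd", "dvdaadd", "dvdaadvvav", "dvdaadvvda", "dvdda", "dvddddavaaa", "dvddddddaa", "dvdddvavvv", "dvddvvd", "vaad"
Leaf count: 13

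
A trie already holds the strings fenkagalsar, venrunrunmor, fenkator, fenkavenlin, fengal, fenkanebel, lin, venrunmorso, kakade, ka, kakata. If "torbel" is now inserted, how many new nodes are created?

6

"torbel" shares no prefix with any stored word, so all 6 characters open new nodes.
6 − 0 = 6 new nodes.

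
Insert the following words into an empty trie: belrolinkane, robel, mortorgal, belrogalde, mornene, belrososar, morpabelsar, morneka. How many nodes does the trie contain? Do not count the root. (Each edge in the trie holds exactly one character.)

50

Count nodes per top-level branch (shared prefixes stored once):
  'b'-branch (belrogalde, belrolinkane, belrososar): 22 nodes
  'm'-branch (morneka, mornene, morpabelsar, mortorgal): 23 nodes
  'r'-branch (robel): 5 nodes
Sum: 50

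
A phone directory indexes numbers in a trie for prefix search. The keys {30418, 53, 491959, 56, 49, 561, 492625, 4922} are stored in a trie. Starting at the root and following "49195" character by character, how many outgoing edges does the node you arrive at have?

1

The children of the "49195" node are the distinct next characters among strings starting with "49195".
Distinct next characters after "49195": 9.
That node has 1 child edge.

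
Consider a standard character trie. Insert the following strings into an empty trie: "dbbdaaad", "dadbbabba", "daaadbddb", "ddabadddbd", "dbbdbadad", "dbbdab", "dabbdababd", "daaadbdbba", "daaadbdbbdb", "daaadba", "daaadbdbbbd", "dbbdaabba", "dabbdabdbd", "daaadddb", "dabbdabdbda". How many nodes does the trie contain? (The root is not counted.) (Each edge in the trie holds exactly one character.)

64

Trace insertions, counting only characters that open a new branch:
  "dbbdaaad" → 8 new (d, b, b, d, a, a, a, d)
  "dadbbabba" → prefix "d" already present; 8 new (a, d, b, b, a, b, b, a)
  "daaadbddb" → prefix "da" already present; 7 new (a, a, d, b, d, d, b)
  "ddabadddbd" → prefix "d" already present; 9 new (d, a, b, a, d, d, d, b, d)
  "dbbdbadad" → prefix "dbbd" already present; 5 new (b, a, d, a, d)
  "dbbdab" → prefix "dbbda" already present; 1 new (b)
  "dabbdababd" → prefix "da" already present; 8 new (b, b, d, a, b, a, b, d)
  "daaadbdbba" → prefix "daaadbd" already present; 3 new (b, b, a)
  "daaadbdbbdb" → prefix "daaadbdbb" already present; 2 new (d, b)
  "daaadba" → prefix "daaadb" already present; 1 new (a)
  "daaadbdbbbd" → prefix "daaadbdbb" already present; 2 new (b, d)
  "dbbdaabba" → prefix "dbbdaa" already present; 3 new (b, b, a)
  "dabbdabdbd" → prefix "dabbdab" already present; 3 new (d, b, d)
  "daaadddb" → prefix "daaad" already present; 3 new (d, d, b)
  "dabbdabdbda" → prefix "dabbdabdbd" already present; 1 new (a)
Total nodes = 8 + 8 + 7 + 9 + 5 + 1 + 8 + 3 + 2 + 1 + 2 + 3 + 3 + 3 + 1 = 64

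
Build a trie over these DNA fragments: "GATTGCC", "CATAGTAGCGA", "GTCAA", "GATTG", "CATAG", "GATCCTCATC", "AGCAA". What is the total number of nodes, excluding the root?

34

Trie structure (* marks end of a word):
(root)
├─ A
│  └─ G
│     └─ C
│        └─ A
│           └─ A *
├─ C
│  └─ A
│     └─ T
│        └─ A
│           └─ G *
│              └─ T
│                 └─ A
│                    └─ G
│                       └─ C
│                          └─ G
│                             └─ A *
└─ G
   ├─ A
   │  └─ T
   │     ├─ C
   │     │  └─ C
   │     │     └─ T
   │     │        └─ C
   │     │           └─ A
   │     │              └─ T
   │     │                 └─ C *
   │     └─ T
   │        └─ G *
   │           └─ C
   │              └─ C *
   └─ T
      └─ C
         └─ A
            └─ A *
Counting every labelled node above: 34.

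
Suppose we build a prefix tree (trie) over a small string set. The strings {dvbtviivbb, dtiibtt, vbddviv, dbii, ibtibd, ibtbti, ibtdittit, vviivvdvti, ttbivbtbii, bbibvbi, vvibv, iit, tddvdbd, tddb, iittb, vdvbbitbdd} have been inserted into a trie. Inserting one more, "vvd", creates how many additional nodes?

The longest prefix of "vvd" already in the trie is "vv" (length 2).
New nodes needed: |"vvd"| − 2 = 3 − 2 = 1.

1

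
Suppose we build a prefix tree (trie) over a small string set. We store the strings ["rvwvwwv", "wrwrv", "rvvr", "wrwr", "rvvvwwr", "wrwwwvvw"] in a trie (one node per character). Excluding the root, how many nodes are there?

23

Count nodes per top-level branch (shared prefixes stored once):
  'r'-branch (rvvr, rvvvwwr, rvwvwwv): 13 nodes
  'w'-branch (wrwr, wrwrv, wrwwwvvw): 10 nodes
Sum: 23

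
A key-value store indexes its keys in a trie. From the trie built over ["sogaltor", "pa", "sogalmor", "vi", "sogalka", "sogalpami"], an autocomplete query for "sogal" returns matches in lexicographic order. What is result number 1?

sogalka

Filter for "sogal…" and sort: "sogalka", "sogalmor", "sogalpami", "sogaltor"
Position 1: sogalka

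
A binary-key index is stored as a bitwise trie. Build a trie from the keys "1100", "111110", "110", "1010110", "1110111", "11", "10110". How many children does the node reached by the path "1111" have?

1

Walk "1111" from the root, arriving at one node.
Distinct next characters after "1111": 1.
That node has 1 child edge.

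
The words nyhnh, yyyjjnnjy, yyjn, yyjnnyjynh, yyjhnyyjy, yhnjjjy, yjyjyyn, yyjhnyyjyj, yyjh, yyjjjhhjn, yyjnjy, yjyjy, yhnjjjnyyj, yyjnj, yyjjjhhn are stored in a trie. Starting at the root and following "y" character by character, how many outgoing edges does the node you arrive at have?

Walk "y" from the root, arriving at one node.
Distinct next characters after "y": h, j, y.
That node has 3 child edges.

3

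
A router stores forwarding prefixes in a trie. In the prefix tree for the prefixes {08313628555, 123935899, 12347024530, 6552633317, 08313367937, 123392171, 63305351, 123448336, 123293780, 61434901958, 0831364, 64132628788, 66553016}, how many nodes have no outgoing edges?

13

A leaf is a node with no children — equivalently, the end of a word that is not a proper prefix of any other stored word.
Those words: "08313367937", "08313628555", "0831364", "123293780", "123392171", "123448336", "12347024530", "123935899", "61434901958", "63305351", "64132628788", "6552633317", "66553016"
Leaf count: 13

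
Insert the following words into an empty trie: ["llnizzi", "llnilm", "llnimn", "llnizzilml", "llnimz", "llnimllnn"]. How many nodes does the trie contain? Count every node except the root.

19

For each word, the new-node count is its length minus the longest prefix already in the trie:
  "llnizzi" → 7 new (l, l, n, i, z, z, i)
  "llnilm" → prefix "llni" already present; 2 new (l, m)
  "llnimn" → prefix "llni" already present; 2 new (m, n)
  "llnizzilml" → prefix "llnizzi" already present; 3 new (l, m, l)
  "llnimz" → prefix "llnim" already present; 1 new (z)
  "llnimllnn" → prefix "llnim" already present; 4 new (l, l, n, n)
Total nodes = 7 + 2 + 2 + 3 + 1 + 4 = 19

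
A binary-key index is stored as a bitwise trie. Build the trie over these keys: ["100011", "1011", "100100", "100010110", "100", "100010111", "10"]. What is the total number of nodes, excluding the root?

For each word, the new-node count is its length minus the longest prefix already in the trie:
  "100011" → 6 new (1, 0, 0, 0, 1, 1)
  "1011" → prefix "10" already present; 2 new (1, 1)
  "100100" → prefix "100" already present; 3 new (1, 0, 0)
  "100010110" → prefix "10001" already present; 4 new (0, 1, 1, 0)
  "100" → prefix "100" already present; 0 new (none)
  "100010111" → prefix "10001011" already present; 1 new (1)
  "10" → prefix "10" already present; 0 new (none)
Total nodes = 6 + 2 + 3 + 4 + 0 + 1 + 0 = 16

16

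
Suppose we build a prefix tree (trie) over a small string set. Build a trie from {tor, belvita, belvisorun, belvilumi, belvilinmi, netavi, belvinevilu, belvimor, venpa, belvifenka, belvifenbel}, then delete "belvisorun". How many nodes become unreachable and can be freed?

Walk "belvisorun" from the leaf back toward the root, removing each node that no remaining word uses.
The suffix "sorun" (5 nodes) is used only by "belvisorun"; the node for "belvi" still has the child "t", so pruning stops there.
Nodes removed: 5

5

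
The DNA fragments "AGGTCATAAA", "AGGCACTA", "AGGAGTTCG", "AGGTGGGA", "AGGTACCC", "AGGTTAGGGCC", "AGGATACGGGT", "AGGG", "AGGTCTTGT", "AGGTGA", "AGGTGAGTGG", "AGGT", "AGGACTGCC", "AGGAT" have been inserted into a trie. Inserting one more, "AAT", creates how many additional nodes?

2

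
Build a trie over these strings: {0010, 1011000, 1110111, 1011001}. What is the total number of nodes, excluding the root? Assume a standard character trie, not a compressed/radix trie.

18

Count nodes per top-level branch (shared prefixes stored once):
  '0'-branch (0010): 4 nodes
  '1'-branch (1011000, 1011001, 1110111): 14 nodes
Sum: 18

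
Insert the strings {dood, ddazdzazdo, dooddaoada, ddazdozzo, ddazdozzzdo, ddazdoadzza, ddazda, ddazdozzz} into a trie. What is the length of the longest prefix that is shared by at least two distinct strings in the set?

The deepest shared node is where two words last agree before diverging.
"ddazdozzz" and "ddazdozzzdo" agree on "ddazdozzz" (9 characters) before diverging; nothing deeper is shared.
Longest shared-prefix length: 9

9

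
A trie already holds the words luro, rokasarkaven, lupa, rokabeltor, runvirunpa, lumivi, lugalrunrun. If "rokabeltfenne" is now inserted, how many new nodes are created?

5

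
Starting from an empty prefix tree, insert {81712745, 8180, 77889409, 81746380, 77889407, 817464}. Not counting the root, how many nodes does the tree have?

Count nodes per top-level branch (shared prefixes stored once):
  '7'-branch (77889407, 77889409): 9 nodes
  '8'-branch (81712745, 81746380, 817464, 8180): 16 nodes
Sum: 25

25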